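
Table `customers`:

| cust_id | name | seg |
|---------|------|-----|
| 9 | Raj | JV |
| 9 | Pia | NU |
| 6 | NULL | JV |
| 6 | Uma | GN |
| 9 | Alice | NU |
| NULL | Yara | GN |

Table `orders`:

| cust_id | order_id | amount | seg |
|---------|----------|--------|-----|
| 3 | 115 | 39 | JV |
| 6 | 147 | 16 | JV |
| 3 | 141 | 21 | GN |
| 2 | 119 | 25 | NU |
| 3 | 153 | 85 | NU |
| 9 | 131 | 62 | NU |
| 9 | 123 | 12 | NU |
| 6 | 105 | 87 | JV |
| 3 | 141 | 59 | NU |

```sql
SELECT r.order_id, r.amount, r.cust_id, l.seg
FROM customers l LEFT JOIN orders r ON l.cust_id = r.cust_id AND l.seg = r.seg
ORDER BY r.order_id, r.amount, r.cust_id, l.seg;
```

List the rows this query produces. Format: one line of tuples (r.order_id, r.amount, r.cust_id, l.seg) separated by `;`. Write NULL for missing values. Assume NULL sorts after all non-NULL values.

(105, 87, 6, JV); (123, 12, 9, NU); (123, 12, 9, NU); (131, 62, 9, NU); (131, 62, 9, NU); (147, 16, 6, JV); (NULL, NULL, NULL, GN); (NULL, NULL, NULL, GN); (NULL, NULL, NULL, JV)

LEFT JOIN keeps every row from `customers`; unmatched rows get NULL for `orders`'s columns.
Matching on l.cust_id = r.cust_id AND l.seg = r.seg. A NULL in a compared column never satisfies the condition.
- l (cust_id=9, seg=JV) has no partner → padded with NULL.
- l (cust_id=9, seg=NU) pairs with 2 row(s) of r.
- l (cust_id=6, seg=JV) pairs with 2 row(s) of r.
- l (cust_id=6, seg=GN) has no partner → padded with NULL.
- l (cust_id=9, seg=NU) pairs with 2 row(s) of r.
- l (cust_id=NULL, seg=GN) has no partner → padded with NULL.
After projecting and ordering:
r.order_id | r.amount | r.cust_id | l.seg
105 | 87 | 6 | JV
123 | 12 | 9 | NU
123 | 12 | 9 | NU
131 | 62 | 9 | NU
131 | 62 | 9 | NU
147 | 16 | 6 | JV
NULL | NULL | NULL | GN
NULL | NULL | NULL | GN
NULL | NULL | NULL | JV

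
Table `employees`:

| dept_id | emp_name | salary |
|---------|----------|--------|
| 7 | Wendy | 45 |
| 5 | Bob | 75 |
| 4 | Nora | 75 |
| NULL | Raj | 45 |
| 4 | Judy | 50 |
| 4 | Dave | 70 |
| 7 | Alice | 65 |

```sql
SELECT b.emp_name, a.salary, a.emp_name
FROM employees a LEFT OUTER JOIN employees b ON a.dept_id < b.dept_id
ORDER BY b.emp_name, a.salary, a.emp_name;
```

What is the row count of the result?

14

LEFT JOIN keeps every row from `employees a`; unmatched rows get NULL for `employees b`'s columns.
Matching on a.dept_id < b.dept_id. A NULL in a compared column never satisfies the condition.
- a[0] dept_id=7 → no match; kept with NULLs on the b side.
- a[1] dept_id=5 → 2 match(es) in b → 2 row(s).
- a[2] dept_id=4 → 3 match(es) in b → 3 row(s).
- a[3] dept_id=NULL → no match; kept with NULLs on the b side.
- a[4] dept_id=4 → 3 match(es) in b → 3 row(s).
- a[5] dept_id=4 → 3 match(es) in b → 3 row(s).
- a[6] dept_id=7 → no match; kept with NULLs on the b side.
Total: 11 matched + 3 padded = 14 rows.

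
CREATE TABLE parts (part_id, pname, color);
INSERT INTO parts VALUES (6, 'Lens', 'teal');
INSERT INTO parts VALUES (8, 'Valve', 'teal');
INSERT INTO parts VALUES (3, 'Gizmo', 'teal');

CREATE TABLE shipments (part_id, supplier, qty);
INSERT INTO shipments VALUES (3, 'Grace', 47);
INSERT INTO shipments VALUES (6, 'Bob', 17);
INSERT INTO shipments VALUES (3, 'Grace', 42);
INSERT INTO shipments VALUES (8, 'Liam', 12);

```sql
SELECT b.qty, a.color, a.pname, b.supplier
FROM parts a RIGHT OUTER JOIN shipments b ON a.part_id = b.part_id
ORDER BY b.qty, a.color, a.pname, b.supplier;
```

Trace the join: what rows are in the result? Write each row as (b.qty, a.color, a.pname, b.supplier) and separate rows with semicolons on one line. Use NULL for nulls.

(12, teal, Valve, Liam); (17, teal, Lens, Bob); (42, teal, Gizmo, Grace); (47, teal, Gizmo, Grace)

RIGHT JOIN keeps every row from `shipments`; unmatched rows get NULL for `parts`'s columns.
Matching on a.part_id = b.part_id.
- a[0] part_id=6 → 1 match(es) in b → 1 row(s).
- a[1] part_id=8 → 1 match(es) in b → 1 row(s).
- a[2] part_id=3 → 2 match(es) in b → 2 row(s).
- every b row matched at least one a row.
After projecting and ordering:
b.qty | a.color | a.pname | b.supplier
12 | teal | Valve | Liam
17 | teal | Lens | Bob
42 | teal | Gizmo | Grace
47 | teal | Gizmo | Grace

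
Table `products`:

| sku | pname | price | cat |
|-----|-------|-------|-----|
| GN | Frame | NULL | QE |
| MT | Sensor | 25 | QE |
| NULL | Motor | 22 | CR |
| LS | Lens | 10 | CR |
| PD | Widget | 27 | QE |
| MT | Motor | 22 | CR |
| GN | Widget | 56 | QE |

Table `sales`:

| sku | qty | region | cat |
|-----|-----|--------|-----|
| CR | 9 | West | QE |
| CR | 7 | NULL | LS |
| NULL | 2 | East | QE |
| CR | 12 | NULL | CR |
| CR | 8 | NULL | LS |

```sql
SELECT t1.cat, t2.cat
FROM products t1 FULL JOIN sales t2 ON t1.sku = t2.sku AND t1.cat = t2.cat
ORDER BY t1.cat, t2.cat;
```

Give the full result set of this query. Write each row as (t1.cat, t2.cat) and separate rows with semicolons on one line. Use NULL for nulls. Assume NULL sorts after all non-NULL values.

(CR, NULL); (CR, NULL); (CR, NULL); (QE, NULL); (QE, NULL); (QE, NULL); (QE, NULL); (NULL, CR); (NULL, LS); (NULL, LS); (NULL, QE); (NULL, QE)

FULL OUTER JOIN keeps every row from both sides; unmatched rows get NULL for the other side's columns.
Matching on t1.sku = t2.sku AND t1.cat = t2.cat. A NULL in a compared column never satisfies the condition.
- t1 (sku=GN, cat=QE) has no partner → padded with NULL.
- t1 (sku=MT, cat=QE) has no partner → padded with NULL.
- t1 (sku=NULL, cat=CR) has no partner → padded with NULL.
- t1 (sku=LS, cat=CR) has no partner → padded with NULL.
- t1 (sku=PD, cat=QE) has no partner → padded with NULL.
- t1 (sku=MT, cat=CR) has no partner → padded with NULL.
- t1 (sku=GN, cat=QE) has no partner → padded with NULL.
- plus 5 unmatched t2 row(s), each kept with NULL t1 columns.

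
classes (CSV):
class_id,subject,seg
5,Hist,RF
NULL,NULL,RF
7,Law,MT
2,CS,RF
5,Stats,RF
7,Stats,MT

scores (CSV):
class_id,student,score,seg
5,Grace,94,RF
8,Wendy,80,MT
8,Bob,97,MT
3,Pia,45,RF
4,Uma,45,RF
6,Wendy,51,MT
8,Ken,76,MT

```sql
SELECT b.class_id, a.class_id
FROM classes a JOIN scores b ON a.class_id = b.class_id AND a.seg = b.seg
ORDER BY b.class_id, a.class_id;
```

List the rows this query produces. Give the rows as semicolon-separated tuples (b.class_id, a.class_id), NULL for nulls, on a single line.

INNER JOIN keeps only pairs where the ON condition holds.
Matching on a.class_id = b.class_id AND a.seg = b.seg. A NULL in a compared column never satisfies the condition.
Matched pairs: 2.

(5, 5); (5, 5)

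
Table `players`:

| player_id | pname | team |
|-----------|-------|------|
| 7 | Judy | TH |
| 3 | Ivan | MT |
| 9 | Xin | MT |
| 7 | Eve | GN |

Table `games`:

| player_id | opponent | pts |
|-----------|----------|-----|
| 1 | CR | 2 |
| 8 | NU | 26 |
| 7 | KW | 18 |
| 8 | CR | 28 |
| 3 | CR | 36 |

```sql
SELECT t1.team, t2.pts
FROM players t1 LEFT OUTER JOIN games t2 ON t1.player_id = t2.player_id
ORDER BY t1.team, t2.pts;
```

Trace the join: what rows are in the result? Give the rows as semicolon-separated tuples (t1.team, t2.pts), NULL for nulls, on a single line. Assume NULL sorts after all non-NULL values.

LEFT JOIN keeps every row from `players`; unmatched rows get NULL for `games`'s columns.
Matching on t1.player_id = t2.player_id.
- t1 (player_id=7) pairs with 1 row(s) of t2.
- t1 (player_id=3) pairs with 1 row(s) of t2.
- t1 (player_id=9) has no partner → padded with NULL.
- t1 (player_id=7) pairs with 1 row(s) of t2.
After projecting and ordering:
t1.team | t2.pts
GN | 18
MT | 36
MT | NULL
TH | 18

(GN, 18); (MT, 36); (MT, NULL); (TH, 18)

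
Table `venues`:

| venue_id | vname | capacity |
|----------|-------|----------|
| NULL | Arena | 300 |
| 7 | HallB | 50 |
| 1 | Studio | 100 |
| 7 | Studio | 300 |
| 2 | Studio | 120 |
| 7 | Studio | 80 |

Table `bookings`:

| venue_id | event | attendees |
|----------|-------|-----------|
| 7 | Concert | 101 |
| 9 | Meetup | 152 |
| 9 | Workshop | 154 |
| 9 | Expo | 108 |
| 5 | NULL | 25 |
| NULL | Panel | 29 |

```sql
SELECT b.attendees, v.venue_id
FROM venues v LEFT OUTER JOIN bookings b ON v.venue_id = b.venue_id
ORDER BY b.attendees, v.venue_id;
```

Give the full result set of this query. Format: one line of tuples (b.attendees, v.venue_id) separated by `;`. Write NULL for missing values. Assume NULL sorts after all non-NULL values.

(101, 7); (101, 7); (101, 7); (NULL, 1); (NULL, 2); (NULL, NULL)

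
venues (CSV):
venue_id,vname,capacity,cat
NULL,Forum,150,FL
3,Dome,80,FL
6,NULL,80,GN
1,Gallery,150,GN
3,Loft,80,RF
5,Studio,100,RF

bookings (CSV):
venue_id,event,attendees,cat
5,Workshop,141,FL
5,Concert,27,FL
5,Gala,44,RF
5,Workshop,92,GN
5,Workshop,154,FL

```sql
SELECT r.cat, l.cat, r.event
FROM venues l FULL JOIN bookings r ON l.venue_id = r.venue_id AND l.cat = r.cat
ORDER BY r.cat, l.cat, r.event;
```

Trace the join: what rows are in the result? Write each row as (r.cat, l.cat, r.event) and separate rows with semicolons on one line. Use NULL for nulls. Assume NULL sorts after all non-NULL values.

FULL OUTER JOIN keeps every row from both sides; unmatched rows get NULL for the other side's columns.
Matching on l.venue_id = r.venue_id AND l.cat = r.cat. A NULL in a compared column never satisfies the condition.
- l (venue_id=NULL, cat=FL) has no partner → padded with NULL.
- l (venue_id=3, cat=FL) has no partner → padded with NULL.
- l (venue_id=6, cat=GN) has no partner → padded with NULL.
- l (venue_id=1, cat=GN) has no partner → padded with NULL.
- l (venue_id=3, cat=RF) has no partner → padded with NULL.
- l (venue_id=5, cat=RF) pairs with 1 row(s) of r.
- 4 row(s) from r found no l partner → padded with NULL.
After projecting and ordering:
r.cat | l.cat | r.event
FL | NULL | Concert
FL | NULL | Workshop
FL | NULL | Workshop
GN | NULL | Workshop
RF | RF | Gala
NULL | FL | NULL
NULL | FL | NULL
NULL | GN | NULL
NULL | GN | NULL
NULL | RF | NULL

(FL, NULL, Concert); (FL, NULL, Workshop); (FL, NULL, Workshop); (GN, NULL, Workshop); (RF, RF, Gala); (NULL, FL, NULL); (NULL, FL, NULL); (NULL, GN, NULL); (NULL, GN, NULL); (NULL, RF, NULL)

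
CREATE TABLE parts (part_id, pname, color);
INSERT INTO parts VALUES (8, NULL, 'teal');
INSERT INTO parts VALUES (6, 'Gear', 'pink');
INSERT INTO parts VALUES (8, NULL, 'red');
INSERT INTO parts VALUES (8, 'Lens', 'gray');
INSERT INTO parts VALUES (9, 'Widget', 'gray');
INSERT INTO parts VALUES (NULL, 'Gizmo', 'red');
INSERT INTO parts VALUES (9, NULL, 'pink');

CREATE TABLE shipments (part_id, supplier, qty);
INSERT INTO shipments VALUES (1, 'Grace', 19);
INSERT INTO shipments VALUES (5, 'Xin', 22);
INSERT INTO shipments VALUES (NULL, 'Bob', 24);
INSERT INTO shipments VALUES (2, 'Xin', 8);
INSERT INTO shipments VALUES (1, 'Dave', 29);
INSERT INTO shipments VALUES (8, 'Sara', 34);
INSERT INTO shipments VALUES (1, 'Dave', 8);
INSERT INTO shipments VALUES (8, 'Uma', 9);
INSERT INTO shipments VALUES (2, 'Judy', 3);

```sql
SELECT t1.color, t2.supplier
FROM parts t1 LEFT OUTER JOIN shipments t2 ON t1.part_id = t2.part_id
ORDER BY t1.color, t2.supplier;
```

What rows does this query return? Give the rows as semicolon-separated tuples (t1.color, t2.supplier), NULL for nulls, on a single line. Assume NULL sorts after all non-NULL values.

LEFT JOIN keeps every row from `parts`; unmatched rows get NULL for `shipments`'s columns.
Matching on t1.part_id = t2.part_id. A NULL in a compared column never satisfies the condition.
Matched pairs: 6; unmatched t1 rows kept: 4.

(gray, Sara); (gray, Uma); (gray, NULL); (pink, NULL); (pink, NULL); (red, Sara); (red, Uma); (red, NULL); (teal, Sara); (teal, Uma)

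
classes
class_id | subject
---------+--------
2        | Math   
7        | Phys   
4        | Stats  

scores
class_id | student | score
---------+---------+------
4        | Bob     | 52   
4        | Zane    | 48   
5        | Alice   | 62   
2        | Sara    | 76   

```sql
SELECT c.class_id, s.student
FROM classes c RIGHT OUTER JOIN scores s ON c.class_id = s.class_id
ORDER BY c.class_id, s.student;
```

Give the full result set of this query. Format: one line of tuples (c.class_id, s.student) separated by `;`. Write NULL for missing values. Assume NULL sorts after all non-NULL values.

RIGHT JOIN keeps every row from `scores`; unmatched rows get NULL for `classes`'s columns.
Matching on c.class_id = s.class_id.
- class_id=2: 1 matching s row(s), so 1 row(s) emitted.
- class_id=7: no matching s row.
- class_id=4: 2 matching s row(s), so 2 row(s) emitted.
- 1 row(s) from s found no c partner → padded with NULL.
After projecting and ordering:
c.class_id | s.student
2 | Sara
4 | Bob
4 | Zane
NULL | Alice

(2, Sara); (4, Bob); (4, Zane); (NULL, Alice)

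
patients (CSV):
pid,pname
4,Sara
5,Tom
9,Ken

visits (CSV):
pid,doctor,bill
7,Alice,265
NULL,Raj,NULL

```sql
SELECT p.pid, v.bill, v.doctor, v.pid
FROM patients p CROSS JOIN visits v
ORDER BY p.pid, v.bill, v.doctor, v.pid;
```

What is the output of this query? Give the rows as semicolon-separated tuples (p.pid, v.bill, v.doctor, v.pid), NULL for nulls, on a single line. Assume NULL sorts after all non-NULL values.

CROSS JOIN pairs every row of `patients` with every row of `visits`: 3 × 2 = 6 rows.
After projecting and ordering:
p.pid | v.bill | v.doctor | v.pid
4 | 265 | Alice | 7
4 | NULL | Raj | NULL
5 | 265 | Alice | 7
5 | NULL | Raj | NULL
9 | 265 | Alice | 7
9 | NULL | Raj | NULL

(4, 265, Alice, 7); (4, NULL, Raj, NULL); (5, 265, Alice, 7); (5, NULL, Raj, NULL); (9, 265, Alice, 7); (9, NULL, Raj, NULL)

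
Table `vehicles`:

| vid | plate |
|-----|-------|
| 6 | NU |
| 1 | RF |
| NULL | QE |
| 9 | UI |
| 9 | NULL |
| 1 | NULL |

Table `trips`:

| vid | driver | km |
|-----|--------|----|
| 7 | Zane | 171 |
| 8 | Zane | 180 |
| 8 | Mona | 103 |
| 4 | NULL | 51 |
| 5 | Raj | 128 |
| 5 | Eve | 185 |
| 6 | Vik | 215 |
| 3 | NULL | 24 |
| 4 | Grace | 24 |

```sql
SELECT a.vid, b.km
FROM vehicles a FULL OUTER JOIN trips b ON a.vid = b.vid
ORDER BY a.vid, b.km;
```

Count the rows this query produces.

FULL OUTER JOIN keeps every row from both sides; unmatched rows get NULL for the other side's columns.
Matching on a.vid = b.vid. A NULL in a compared column never satisfies the condition.
- a[0] vid=6 → 1 match(es) in b → 1 row(s).
- a[1] vid=1 → no match; kept with NULLs on the b side.
- a[2] vid=NULL → no match; kept with NULLs on the b side.
- a[3] vid=9 → no match; kept with NULLs on the b side.
- a[4] vid=9 → no match; kept with NULLs on the b side.
- a[5] vid=1 → no match; kept with NULLs on the b side.
- 8 row(s) from b found no a partner → padded with NULL.
Total: 1 matched + 13 padded = 14 rows.

14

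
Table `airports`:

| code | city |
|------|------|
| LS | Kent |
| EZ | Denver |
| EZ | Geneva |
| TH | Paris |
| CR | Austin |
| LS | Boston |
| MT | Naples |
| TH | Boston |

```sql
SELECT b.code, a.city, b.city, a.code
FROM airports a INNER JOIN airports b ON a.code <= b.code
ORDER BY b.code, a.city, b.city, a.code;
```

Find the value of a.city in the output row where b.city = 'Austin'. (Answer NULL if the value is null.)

Austin

INNER JOIN keeps only pairs where the ON condition holds.
Matching on a.code <= b.code.
Matched pairs: 39.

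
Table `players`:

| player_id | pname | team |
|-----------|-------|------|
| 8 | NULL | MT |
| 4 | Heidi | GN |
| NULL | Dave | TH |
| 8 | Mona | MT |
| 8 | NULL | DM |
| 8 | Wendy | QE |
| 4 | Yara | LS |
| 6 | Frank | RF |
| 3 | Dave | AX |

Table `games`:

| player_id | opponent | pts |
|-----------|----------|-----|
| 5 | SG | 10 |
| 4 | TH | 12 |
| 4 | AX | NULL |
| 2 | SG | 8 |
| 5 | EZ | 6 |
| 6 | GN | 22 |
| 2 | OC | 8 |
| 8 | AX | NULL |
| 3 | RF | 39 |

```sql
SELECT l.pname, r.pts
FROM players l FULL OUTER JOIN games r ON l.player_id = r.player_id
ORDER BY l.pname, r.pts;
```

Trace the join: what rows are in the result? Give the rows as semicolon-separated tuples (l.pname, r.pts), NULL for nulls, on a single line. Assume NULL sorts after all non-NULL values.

FULL OUTER JOIN keeps every row from both sides; unmatched rows get NULL for the other side's columns.
Matching on l.player_id = r.player_id. A NULL in a compared column never satisfies the condition.
Matched pairs: 10; unmatched l rows kept: 1; unmatched r rows kept: 4.

(Dave, 39); (Dave, NULL); (Frank, 22); (Heidi, 12); (Heidi, NULL); (Mona, NULL); (Wendy, NULL); (Yara, 12); (Yara, NULL); (NULL, 6); (NULL, 8); (NULL, 8); (NULL, 10); (NULL, NULL); (NULL, NULL)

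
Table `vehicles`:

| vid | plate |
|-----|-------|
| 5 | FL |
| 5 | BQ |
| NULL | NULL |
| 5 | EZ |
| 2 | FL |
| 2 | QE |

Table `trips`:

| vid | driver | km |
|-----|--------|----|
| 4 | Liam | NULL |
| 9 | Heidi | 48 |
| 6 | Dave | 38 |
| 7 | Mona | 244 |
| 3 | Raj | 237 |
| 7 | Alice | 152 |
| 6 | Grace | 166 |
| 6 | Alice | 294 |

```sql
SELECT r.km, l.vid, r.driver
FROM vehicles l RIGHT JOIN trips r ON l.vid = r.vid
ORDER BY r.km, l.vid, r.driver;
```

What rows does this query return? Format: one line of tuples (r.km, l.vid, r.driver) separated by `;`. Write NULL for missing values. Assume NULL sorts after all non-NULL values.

RIGHT JOIN keeps every row from `trips`; unmatched rows get NULL for `vehicles`'s columns.
Matching on l.vid = r.vid. A NULL in a compared column never satisfies the condition.
- l (vid=5) has no partner in r.
- l (vid=5) has no partner in r.
- l (vid=NULL) has no partner in r.
- l (vid=5) has no partner in r.
- l (vid=2) has no partner in r.
- l (vid=2) has no partner in r.
- plus 8 unmatched r row(s), each kept with NULL l columns.
After projecting and ordering:
r.km | l.vid | r.driver
38 | NULL | Dave
48 | NULL | Heidi
152 | NULL | Alice
166 | NULL | Grace
237 | NULL | Raj
244 | NULL | Mona
294 | NULL | Alice
NULL | NULL | Liam

(38, NULL, Dave); (48, NULL, Heidi); (152, NULL, Alice); (166, NULL, Grace); (237, NULL, Raj); (244, NULL, Mona); (294, NULL, Alice); (NULL, NULL, Liam)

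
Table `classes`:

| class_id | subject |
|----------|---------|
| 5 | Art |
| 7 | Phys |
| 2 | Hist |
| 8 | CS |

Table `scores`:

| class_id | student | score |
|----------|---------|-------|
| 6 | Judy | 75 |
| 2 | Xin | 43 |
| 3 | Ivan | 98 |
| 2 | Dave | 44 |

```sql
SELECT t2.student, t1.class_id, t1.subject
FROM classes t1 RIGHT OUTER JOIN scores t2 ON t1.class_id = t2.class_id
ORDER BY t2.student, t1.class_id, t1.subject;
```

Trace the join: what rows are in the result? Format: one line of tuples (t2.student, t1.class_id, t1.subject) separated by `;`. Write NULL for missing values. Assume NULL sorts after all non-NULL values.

(Dave, 2, Hist); (Ivan, NULL, NULL); (Judy, NULL, NULL); (Xin, 2, Hist)

RIGHT JOIN keeps every row from `scores`; unmatched rows get NULL for `classes`'s columns.
Matching on t1.class_id = t2.class_id.
- class_id=5: no matching t2 row.
- class_id=7: no matching t2 row.
- class_id=2: 2 matching t2 row(s), so 2 row(s) emitted.
- class_id=8: no matching t2 row.
- 2 row(s) from t2 found no t1 partner → padded with NULL.
After projecting and ordering:
t2.student | t1.class_id | t1.subject
Dave | 2 | Hist
Ivan | NULL | NULL
Judy | NULL | NULL
Xin | 2 | Hist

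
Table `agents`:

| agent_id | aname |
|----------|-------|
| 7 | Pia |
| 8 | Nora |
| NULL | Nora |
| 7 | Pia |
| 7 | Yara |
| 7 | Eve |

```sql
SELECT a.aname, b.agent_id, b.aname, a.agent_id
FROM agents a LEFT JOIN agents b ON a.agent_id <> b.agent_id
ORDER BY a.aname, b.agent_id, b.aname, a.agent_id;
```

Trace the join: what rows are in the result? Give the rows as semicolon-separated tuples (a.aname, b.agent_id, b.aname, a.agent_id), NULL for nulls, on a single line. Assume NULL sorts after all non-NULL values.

LEFT JOIN keeps every row from `agents a`; unmatched rows get NULL for `agents b`'s columns.
Matching on a.agent_id <> b.agent_id. A NULL in a compared column never satisfies the condition.
Matched pairs: 8; unmatched a rows kept: 1.

(Eve, 8, Nora, 7); (Nora, 7, Eve, 8); (Nora, 7, Pia, 8); (Nora, 7, Pia, 8); (Nora, 7, Yara, 8); (Nora, NULL, NULL, NULL); (Pia, 8, Nora, 7); (Pia, 8, Nora, 7); (Yara, 8, Nora, 7)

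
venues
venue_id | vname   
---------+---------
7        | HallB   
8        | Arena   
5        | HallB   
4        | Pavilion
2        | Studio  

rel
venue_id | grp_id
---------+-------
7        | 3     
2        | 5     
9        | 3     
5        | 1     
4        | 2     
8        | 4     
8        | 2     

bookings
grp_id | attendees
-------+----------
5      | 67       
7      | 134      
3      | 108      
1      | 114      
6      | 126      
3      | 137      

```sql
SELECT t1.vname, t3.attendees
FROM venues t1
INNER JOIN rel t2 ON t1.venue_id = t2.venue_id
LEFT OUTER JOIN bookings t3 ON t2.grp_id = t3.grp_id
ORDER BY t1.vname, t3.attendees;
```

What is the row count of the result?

Joins associate left-to-right: venues INNER JOIN rel on venue_id gives 6 intermediate row(s).
Then LEFT JOIN `bookings t3` on grp_id: each of those 6 rows is kept; rows whose t2.grp_id has no match in t3 get NULL for t3's columns.
Result: 7 row(s).

7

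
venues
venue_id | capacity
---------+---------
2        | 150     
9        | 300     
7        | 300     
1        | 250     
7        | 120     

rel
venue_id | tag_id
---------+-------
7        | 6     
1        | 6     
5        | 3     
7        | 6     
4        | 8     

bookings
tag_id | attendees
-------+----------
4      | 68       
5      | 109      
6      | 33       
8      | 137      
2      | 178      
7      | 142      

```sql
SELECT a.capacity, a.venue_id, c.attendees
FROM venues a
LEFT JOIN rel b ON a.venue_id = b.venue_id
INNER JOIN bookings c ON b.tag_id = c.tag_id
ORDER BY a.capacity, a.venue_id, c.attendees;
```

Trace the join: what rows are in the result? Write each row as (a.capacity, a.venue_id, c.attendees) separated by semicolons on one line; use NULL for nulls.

(120, 7, 33); (120, 7, 33); (250, 1, 33); (300, 7, 33); (300, 7, 33)

Joins associate left-to-right: venues LEFT JOIN rel on venue_id gives 7 intermediate row(s).
Then INNER JOIN `bookings c` on tag_id: keep only rows whose b.tag_id appears in c.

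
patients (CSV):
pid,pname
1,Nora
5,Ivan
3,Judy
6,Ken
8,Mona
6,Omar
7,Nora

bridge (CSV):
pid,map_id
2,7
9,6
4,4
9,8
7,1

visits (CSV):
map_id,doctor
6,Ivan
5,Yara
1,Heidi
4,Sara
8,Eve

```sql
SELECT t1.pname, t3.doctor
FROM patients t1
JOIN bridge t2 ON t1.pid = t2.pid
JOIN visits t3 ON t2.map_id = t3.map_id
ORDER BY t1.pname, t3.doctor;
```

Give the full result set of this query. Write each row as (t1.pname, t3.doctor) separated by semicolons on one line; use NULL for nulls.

(Nora, Heidi)

Evaluate left to right. First `patients t1 INNER JOIN bridge t2` on pid: 1 row(s).
Then INNER JOIN `visits t3` on map_id: keep only rows whose t2.map_id appears in t3.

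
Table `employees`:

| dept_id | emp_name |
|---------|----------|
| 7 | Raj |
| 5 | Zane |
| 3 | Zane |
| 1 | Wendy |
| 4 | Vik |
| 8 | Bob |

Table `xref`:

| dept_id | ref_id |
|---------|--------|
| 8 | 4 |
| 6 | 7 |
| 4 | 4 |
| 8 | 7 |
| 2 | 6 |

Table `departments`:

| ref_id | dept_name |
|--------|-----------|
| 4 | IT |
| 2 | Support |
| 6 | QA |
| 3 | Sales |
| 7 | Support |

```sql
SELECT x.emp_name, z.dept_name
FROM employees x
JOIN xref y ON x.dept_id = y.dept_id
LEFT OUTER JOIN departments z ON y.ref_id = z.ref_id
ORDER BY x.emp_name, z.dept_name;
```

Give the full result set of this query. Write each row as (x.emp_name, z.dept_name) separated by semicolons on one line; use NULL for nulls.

Step 1 — x INNER JOIN y on dept_id → 3 row(s).
Then LEFT JOIN `departments z` on ref_id: each of those 3 rows is kept; rows whose y.ref_id has no match in z get NULL for z's columns.

(Bob, IT); (Bob, Support); (Vik, IT)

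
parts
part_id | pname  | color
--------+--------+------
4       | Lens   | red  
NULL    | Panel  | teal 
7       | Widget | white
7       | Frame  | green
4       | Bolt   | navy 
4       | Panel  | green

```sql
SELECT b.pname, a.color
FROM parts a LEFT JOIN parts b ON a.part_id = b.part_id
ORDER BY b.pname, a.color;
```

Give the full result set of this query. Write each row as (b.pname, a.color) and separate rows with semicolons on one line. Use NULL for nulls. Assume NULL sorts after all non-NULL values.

LEFT JOIN keeps every row from `parts a`; unmatched rows get NULL for `parts b`'s columns.
Matching on a.part_id = b.part_id. A NULL in a compared column never satisfies the condition.
- a row (part_id=4): matches 3 b row(s) → 3 output row(s).
- a row (part_id=NULL): no match → kept, b columns NULL.
- a row (part_id=7): matches 2 b row(s) → 2 output row(s).
- a row (part_id=7): matches 2 b row(s) → 2 output row(s).
- a row (part_id=4): matches 3 b row(s) → 3 output row(s).
- a row (part_id=4): matches 3 b row(s) → 3 output row(s).

(Bolt, green); (Bolt, navy); (Bolt, red); (Frame, green); (Frame, white); (Lens, green); (Lens, navy); (Lens, red); (Panel, green); (Panel, navy); (Panel, red); (Widget, green); (Widget, white); (NULL, teal)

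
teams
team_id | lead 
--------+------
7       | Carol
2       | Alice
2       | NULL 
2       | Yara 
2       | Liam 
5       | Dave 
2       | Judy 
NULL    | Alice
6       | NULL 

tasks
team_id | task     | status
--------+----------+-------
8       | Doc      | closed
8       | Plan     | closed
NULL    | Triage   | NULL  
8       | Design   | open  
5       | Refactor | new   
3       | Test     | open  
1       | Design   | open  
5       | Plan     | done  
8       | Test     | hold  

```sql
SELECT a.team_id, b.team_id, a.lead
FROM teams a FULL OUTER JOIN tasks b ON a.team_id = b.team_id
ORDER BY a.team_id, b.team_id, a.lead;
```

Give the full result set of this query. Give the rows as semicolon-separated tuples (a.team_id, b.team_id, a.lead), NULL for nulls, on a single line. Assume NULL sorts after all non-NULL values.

FULL OUTER JOIN keeps every row from both sides; unmatched rows get NULL for the other side's columns.
Matching on a.team_id = b.team_id. A NULL in a compared column never satisfies the condition.
- team_id=7: no b row matches, row kept with b columns NULL.
- team_id=2: no b row matches, row kept with b columns NULL.
- team_id=2: no b row matches, row kept with b columns NULL.
- team_id=2: no b row matches, row kept with b columns NULL.
- team_id=2: no b row matches, row kept with b columns NULL.
- team_id=5: 2 matching b row(s), so 2 row(s) emitted.
- team_id=2: no b row matches, row kept with b columns NULL.
- team_id=NULL: no b row matches, row kept with b columns NULL.
- team_id=6: no b row matches, row kept with b columns NULL.
- 7 b row(s) had no a match → kept, a columns NULL.

(2, NULL, Alice); (2, NULL, Judy); (2, NULL, Liam); (2, NULL, Yara); (2, NULL, NULL); (5, 5, Dave); (5, 5, Dave); (6, NULL, NULL); (7, NULL, Carol); (NULL, 1, NULL); (NULL, 3, NULL); (NULL, 8, NULL); (NULL, 8, NULL); (NULL, 8, NULL); (NULL, 8, NULL); (NULL, NULL, Alice); (NULL, NULL, NULL)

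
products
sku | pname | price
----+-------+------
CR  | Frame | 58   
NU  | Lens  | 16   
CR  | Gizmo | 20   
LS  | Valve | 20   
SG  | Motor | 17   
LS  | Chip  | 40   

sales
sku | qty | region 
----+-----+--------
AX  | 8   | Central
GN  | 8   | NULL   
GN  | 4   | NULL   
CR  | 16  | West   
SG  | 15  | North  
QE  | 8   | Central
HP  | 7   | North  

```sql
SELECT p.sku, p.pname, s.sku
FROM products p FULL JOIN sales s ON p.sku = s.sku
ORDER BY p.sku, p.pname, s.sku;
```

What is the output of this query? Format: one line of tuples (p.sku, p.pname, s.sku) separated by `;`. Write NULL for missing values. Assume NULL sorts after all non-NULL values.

FULL OUTER JOIN keeps every row from both sides; unmatched rows get NULL for the other side's columns.
Matching on p.sku = s.sku.
Matched pairs: 3; unmatched p rows kept: 3; unmatched s rows kept: 5.

(CR, Frame, CR); (CR, Gizmo, CR); (LS, Chip, NULL); (LS, Valve, NULL); (NU, Lens, NULL); (SG, Motor, SG); (NULL, NULL, AX); (NULL, NULL, GN); (NULL, NULL, GN); (NULL, NULL, HP); (NULL, NULL, QE)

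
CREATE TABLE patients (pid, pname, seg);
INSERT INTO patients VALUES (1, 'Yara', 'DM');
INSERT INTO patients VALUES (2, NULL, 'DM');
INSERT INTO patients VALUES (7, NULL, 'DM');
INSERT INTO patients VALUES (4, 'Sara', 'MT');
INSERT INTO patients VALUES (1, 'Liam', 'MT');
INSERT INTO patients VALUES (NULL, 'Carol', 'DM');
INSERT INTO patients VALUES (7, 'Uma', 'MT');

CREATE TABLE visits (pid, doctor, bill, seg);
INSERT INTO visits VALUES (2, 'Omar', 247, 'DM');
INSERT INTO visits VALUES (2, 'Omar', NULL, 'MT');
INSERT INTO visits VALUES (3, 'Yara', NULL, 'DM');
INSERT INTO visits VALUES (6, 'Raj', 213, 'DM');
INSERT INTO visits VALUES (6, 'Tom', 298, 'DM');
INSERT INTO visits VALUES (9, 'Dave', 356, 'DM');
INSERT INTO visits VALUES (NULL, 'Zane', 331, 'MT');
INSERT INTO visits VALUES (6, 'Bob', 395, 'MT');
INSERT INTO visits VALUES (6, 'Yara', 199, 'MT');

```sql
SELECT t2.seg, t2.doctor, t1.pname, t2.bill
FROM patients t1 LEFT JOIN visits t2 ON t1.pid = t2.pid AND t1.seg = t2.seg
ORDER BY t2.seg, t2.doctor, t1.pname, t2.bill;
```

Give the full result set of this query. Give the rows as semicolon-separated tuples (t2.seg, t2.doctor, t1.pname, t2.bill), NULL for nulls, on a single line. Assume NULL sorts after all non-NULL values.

(DM, Omar, NULL, 247); (NULL, NULL, Carol, NULL); (NULL, NULL, Liam, NULL); (NULL, NULL, Sara, NULL); (NULL, NULL, Uma, NULL); (NULL, NULL, Yara, NULL); (NULL, NULL, NULL, NULL)

LEFT JOIN keeps every row from `patients`; unmatched rows get NULL for `visits`'s columns.
Matching on t1.pid = t2.pid AND t1.seg = t2.seg. A NULL in a compared column never satisfies the condition.
Matched pairs: 1; unmatched t1 rows kept: 6.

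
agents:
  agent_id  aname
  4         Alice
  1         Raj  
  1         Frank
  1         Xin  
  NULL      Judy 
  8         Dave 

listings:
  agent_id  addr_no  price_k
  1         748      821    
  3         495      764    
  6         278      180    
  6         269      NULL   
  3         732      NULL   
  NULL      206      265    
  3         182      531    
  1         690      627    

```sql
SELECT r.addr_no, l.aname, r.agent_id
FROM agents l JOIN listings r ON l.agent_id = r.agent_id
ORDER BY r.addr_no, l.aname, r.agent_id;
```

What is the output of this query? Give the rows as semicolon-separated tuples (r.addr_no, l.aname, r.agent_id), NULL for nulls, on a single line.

INNER JOIN keeps only pairs where the ON condition holds.
Matching on l.agent_id = r.agent_id. A NULL in a compared column never satisfies the condition.
- l[0] agent_id=4 → no match; dropped.
- l[1] agent_id=1 → 2 match(es) in r → 2 row(s).
- l[2] agent_id=1 → 2 match(es) in r → 2 row(s).
- l[3] agent_id=1 → 2 match(es) in r → 2 row(s).
- l[4] agent_id=NULL → no match; dropped.
- l[5] agent_id=8 → no match; dropped.
After projecting and ordering:
r.addr_no | l.aname | r.agent_id
690 | Frank | 1
690 | Raj | 1
690 | Xin | 1
748 | Frank | 1
748 | Raj | 1
748 | Xin | 1

(690, Frank, 1); (690, Raj, 1); (690, Xin, 1); (748, Frank, 1); (748, Raj, 1); (748, Xin, 1)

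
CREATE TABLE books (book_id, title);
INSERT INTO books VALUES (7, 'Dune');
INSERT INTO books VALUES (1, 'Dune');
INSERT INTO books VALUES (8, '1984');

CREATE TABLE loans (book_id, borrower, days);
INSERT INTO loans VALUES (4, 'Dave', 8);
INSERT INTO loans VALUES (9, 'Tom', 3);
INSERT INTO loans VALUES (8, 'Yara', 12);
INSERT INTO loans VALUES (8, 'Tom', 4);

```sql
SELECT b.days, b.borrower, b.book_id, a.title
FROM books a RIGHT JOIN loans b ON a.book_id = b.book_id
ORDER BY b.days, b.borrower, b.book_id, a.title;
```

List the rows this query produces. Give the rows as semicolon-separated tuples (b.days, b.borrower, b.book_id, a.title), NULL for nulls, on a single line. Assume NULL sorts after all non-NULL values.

(3, Tom, 9, NULL); (4, Tom, 8, 1984); (8, Dave, 4, NULL); (12, Yara, 8, 1984)

RIGHT JOIN keeps every row from `loans`; unmatched rows get NULL for `books`'s columns.
Matching on a.book_id = b.book_id.
Matched pairs: 2; unmatched b rows kept: 2.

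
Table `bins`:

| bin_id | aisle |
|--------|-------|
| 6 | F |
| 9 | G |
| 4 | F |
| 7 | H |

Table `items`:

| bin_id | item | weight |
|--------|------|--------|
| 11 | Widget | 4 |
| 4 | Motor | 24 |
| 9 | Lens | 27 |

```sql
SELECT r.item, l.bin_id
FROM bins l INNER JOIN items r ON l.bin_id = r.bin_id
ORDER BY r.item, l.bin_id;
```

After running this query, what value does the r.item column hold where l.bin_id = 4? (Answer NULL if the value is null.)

INNER JOIN keeps only pairs where the ON condition holds.
Matching on l.bin_id = r.bin_id.
- l row (bin_id=6): no match → dropped.
- l row (bin_id=9): matches 1 r row(s) → 1 output row(s).
- l row (bin_id=4): matches 1 r row(s) → 1 output row(s).
- l row (bin_id=7): no match → dropped.

Motor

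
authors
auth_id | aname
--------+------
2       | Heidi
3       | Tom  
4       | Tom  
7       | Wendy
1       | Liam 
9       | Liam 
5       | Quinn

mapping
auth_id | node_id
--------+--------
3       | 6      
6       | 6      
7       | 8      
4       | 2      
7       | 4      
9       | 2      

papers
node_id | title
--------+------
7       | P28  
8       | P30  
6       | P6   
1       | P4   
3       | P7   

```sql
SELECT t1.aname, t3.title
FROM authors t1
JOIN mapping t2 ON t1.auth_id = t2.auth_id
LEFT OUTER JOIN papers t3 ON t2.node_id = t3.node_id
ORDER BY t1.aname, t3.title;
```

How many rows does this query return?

Step 1 — t1 INNER JOIN t2 on auth_id → 5 row(s).
Then LEFT JOIN `papers t3` on node_id: each of those 5 rows is kept; rows whose t2.node_id has no match in t3 get NULL for t3's columns.
Result: 5 row(s).

5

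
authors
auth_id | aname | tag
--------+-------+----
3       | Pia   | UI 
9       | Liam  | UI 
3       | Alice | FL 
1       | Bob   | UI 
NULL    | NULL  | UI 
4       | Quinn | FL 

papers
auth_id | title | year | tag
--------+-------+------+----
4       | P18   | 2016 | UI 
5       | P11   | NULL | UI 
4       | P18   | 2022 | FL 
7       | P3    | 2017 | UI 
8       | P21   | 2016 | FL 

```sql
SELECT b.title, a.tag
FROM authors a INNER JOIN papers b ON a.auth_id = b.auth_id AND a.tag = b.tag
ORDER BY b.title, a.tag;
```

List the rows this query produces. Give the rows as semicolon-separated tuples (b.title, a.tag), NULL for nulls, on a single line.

INNER JOIN keeps only pairs where the ON condition holds.
Matching on a.auth_id = b.auth_id AND a.tag = b.tag. A NULL in a compared column never satisfies the condition.
- a (auth_id=3, tag=UI) has no partner → excluded.
- a (auth_id=9, tag=UI) has no partner → excluded.
- a (auth_id=3, tag=FL) has no partner → excluded.
- a (auth_id=1, tag=UI) has no partner → excluded.
- a (auth_id=NULL, tag=UI) has no partner → excluded.
- a (auth_id=4, tag=FL) pairs with 1 row(s) of b.
After projecting and ordering:
b.title | a.tag
P18 | FL

(P18, FL)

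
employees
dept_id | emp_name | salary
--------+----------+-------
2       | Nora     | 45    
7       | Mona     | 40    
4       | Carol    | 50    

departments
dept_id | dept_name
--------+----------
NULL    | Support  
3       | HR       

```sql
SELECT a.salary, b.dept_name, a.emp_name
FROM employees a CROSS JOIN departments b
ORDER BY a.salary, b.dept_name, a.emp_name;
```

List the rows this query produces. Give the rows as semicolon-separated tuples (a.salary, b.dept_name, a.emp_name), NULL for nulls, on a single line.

(40, HR, Mona); (40, Support, Mona); (45, HR, Nora); (45, Support, Nora); (50, HR, Carol); (50, Support, Carol)

CROSS JOIN pairs every row of `employees` with every row of `departments`: 3 × 2 = 6 rows.
After projecting and ordering:
a.salary | b.dept_name | a.emp_name
40 | HR | Mona
40 | Support | Mona
45 | HR | Nora
45 | Support | Nora
50 | HR | Carol
50 | Support | Carol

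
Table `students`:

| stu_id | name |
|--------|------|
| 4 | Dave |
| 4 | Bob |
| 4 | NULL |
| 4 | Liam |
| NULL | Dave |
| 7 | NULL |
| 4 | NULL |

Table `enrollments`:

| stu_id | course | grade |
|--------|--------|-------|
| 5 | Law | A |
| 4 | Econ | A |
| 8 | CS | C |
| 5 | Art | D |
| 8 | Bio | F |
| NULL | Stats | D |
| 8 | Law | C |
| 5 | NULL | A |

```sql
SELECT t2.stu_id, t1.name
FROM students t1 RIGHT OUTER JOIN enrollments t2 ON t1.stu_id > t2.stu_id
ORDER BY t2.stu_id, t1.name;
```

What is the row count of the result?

8

RIGHT JOIN keeps every row from `enrollments`; unmatched rows get NULL for `students`'s columns.
Matching on t1.stu_id > t2.stu_id. A NULL in a compared column never satisfies the condition.
- t1 row (stu_id=4): no match.
- t1 row (stu_id=4): no match.
- t1 row (stu_id=4): no match.
- t1 row (stu_id=4): no match.
- t1 row (stu_id=NULL): no match.
- t1 row (stu_id=7): matches 4 t2 row(s) → 4 output row(s).
- t1 row (stu_id=4): no match.
- 4 row(s) from t2 found no t1 partner → padded with NULL.
Total: 4 matched + 4 padded = 8 rows.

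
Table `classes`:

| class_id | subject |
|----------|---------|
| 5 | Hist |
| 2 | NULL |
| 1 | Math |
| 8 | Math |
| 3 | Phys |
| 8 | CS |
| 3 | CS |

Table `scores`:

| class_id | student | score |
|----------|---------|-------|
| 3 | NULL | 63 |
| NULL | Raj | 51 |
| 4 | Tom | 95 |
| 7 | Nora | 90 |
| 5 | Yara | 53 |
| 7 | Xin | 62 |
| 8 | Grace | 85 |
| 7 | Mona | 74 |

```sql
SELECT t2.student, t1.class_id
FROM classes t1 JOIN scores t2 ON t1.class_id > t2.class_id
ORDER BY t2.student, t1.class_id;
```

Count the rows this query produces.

14

INNER JOIN keeps only pairs where the ON condition holds.
Matching on t1.class_id > t2.class_id. A NULL in a compared column never satisfies the condition.
Matched pairs: 14.
Total: 14 rows.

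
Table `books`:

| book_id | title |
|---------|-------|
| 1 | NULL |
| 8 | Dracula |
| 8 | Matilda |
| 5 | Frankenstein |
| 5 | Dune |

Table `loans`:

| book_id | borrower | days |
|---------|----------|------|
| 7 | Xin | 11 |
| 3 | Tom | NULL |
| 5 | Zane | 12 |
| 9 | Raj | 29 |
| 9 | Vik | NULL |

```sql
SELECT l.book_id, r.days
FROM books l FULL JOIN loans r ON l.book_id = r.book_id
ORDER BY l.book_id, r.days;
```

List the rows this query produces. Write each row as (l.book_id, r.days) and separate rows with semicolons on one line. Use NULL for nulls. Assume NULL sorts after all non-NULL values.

FULL OUTER JOIN keeps every row from both sides; unmatched rows get NULL for the other side's columns.
Matching on l.book_id = r.book_id.
- l[0] book_id=1 → no match; kept with NULLs on the r side.
- l[1] book_id=8 → no match; kept with NULLs on the r side.
- l[2] book_id=8 → no match; kept with NULLs on the r side.
- l[3] book_id=5 → 1 match(es) in r → 1 row(s).
- l[4] book_id=5 → 1 match(es) in r → 1 row(s).
- 4 r row(s) had no l match → kept, l columns NULL.
After projecting and ordering:
l.book_id | r.days
1 | NULL
5 | 12
5 | 12
8 | NULL
8 | NULL
NULL | 11
NULL | 29
NULL | NULL
NULL | NULL

(1, NULL); (5, 12); (5, 12); (8, NULL); (8, NULL); (NULL, 11); (NULL, 29); (NULL, NULL); (NULL, NULL)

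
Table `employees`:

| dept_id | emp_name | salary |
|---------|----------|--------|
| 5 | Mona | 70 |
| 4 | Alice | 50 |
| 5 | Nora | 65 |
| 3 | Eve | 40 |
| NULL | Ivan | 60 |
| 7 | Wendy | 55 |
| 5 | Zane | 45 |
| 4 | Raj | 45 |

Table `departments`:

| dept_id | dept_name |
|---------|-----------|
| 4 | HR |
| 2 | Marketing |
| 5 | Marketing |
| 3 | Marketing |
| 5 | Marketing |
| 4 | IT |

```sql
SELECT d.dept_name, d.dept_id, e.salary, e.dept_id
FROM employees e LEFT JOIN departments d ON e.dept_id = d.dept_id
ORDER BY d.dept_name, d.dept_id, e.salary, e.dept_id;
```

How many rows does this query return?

13

LEFT JOIN keeps every row from `employees`; unmatched rows get NULL for `departments`'s columns.
Matching on e.dept_id = d.dept_id. A NULL in a compared column never satisfies the condition.
Matched pairs: 11; unmatched e rows kept: 2.
Total: 11 matched + 2 padded = 13 rows.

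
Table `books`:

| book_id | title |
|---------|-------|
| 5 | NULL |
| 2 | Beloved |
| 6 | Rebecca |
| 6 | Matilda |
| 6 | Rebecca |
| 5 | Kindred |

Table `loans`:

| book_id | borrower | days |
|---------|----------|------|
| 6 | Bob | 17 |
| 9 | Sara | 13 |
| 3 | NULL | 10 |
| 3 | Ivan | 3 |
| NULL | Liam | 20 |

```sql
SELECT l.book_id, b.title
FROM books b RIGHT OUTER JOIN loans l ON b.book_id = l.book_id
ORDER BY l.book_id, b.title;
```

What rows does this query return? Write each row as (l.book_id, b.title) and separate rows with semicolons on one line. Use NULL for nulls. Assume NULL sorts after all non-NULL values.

(3, NULL); (3, NULL); (6, Matilda); (6, Rebecca); (6, Rebecca); (9, NULL); (NULL, NULL)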